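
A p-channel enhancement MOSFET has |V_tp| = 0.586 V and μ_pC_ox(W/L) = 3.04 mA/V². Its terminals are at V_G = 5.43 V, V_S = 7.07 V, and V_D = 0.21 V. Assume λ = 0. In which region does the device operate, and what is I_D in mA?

V_SG = V_S − V_G = 7.07 − 5.43 = 1.64 V; V_SD = V_S − V_D = 7.07 − 0.21 = 6.86 V.
V_ov = V_SG − |V_tp| = 1.64 − 0.586 = 1.05 V.
Since V_SD = 6.86 V ≥ V_ov = 1.05 V, the device is in saturation.
I_D = ½ k_p V_ov² = 0.5 × 3.04 × 1.05² = 1.69 mA.

Saturation; I_D = 1.69 mA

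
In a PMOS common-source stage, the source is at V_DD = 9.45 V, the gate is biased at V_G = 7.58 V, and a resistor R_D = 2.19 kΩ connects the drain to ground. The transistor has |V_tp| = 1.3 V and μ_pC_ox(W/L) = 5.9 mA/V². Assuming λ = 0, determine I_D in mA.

V_SG = V_DD − V_G = 9.45 − 7.58 = 1.87 V, so V_ov = 1.87 − 1.3 = 0.57 V.
Assume saturation: I_D = ½ k_p V_ov² = 0.5 × 5.9 × 0.57² = 0.958 mA, giving V_SD = V_DD − I_D R_D = 9.45 − 0.958 × 2.19 = 7.35 V.
V_SD = 7.35 V ≥ V_ov = 0.57 V, confirming saturation.

I_D = 0.958 mA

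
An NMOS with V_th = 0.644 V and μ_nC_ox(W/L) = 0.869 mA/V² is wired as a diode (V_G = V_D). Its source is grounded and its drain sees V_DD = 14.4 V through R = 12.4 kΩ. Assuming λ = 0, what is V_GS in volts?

V_GS = 2.15 V

With gate tied to drain, V_GS = V_DS ≥ V_GS − V_th, so the device is in saturation.
KCL at the drain: ½ k_n (V_GS − V_th)² = (V_DD − V_GS)/R.
Let x = V_GS − 0.644. Then 5.39 x² + x − 13.76 = 0, giving x = 1.51 V (positive root), so V_GS = 2.15 V.
I_D = (V_DD − V_GS)/R = (14.4 − 2.15) / 12.4 = 0.988 mA.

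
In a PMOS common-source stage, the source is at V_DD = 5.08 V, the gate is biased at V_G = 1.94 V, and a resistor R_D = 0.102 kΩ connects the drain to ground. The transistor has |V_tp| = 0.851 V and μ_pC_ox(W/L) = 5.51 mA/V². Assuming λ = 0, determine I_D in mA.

I_D = 14.4 mA

V_SG = V_DD − V_G = 5.08 − 1.94 = 3.14 V, so V_ov = 3.14 − 0.851 = 2.29 V.
Assume saturation: I_D = ½ k_p V_ov² = 0.5 × 5.51 × 2.29² = 14.4 mA, giving V_SD = V_DD − I_D R_D = 5.08 − 14.4 × 0.102 = 3.61 V.
V_SD = 3.61 V ≥ V_ov = 2.29 V, confirming saturation.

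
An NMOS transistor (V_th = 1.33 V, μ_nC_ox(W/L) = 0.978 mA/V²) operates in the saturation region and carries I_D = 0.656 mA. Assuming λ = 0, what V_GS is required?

V_GS = 2.49 V

In saturation I_D = ½ k_n (V_GS − V_th)², so V_GS − V_th = √(2 I_D / k_n) = √(2 × 0.656 / 0.978) = 1.16 V.
V_GS = 1.33 + 1.16 = 2.49 V.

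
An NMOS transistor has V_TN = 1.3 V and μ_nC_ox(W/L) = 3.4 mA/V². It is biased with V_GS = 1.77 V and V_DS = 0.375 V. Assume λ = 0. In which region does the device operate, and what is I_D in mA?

Triode; I_D = 0.360 mA

V_ov = V_GS − V_TN = 1.77 − 1.3 = 0.47 V.
Since V_DS = 0.375 V < V_ov = 0.47 V, the device is in the triode region.
I_D = k_n [V_ov · V_DS − ½ V_DS²] = 3.4 × [0.47 × 0.375 − 0.5 × 0.375²] = 0.36 mA.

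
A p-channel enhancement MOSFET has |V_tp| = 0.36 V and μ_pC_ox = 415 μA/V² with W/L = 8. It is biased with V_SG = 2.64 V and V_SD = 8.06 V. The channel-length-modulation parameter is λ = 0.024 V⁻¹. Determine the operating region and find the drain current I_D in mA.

Saturation; I_D = 10.3 mA

k_p = μ_pC_ox · (W/L) = 3.32 mA/V².
V_ov = V_SG − |V_tp| = 2.64 − 0.36 = 2.28 V.
Since V_SD = 8.06 V ≥ V_ov = 2.28 V, the device is in saturation.
I_D = ½ k_p V_ov² (1 + λ V_SD) = 0.5 × 3.32 × 2.28² × (1 + 0.024 × 8.06) = 10.3 mA.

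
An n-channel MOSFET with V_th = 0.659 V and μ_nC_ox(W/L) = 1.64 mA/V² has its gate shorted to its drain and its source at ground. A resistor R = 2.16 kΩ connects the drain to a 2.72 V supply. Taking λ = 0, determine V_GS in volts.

With gate tied to drain, V_GS = V_DS ≥ V_GS − V_th, so the device is in saturation.
KCL at the drain: ½ k_n (V_GS − V_th)² = (V_DD − V_GS)/R.
Let x = V_GS − 0.659. Then 1.77 x² + x − 2.061 = 0, giving x = 0.833 V (positive root), so V_GS = 1.49 V.
I_D = (V_DD − V_GS)/R = (2.72 − 1.49) / 2.16 = 0.569 mA.

V_GS = 1.49 V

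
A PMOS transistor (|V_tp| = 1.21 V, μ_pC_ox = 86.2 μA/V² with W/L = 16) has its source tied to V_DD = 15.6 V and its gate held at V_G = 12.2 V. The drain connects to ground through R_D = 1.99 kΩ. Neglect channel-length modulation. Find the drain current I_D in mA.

I_D = 3.31 mA

V_SG = V_DD − V_G = 15.6 − 12.2 = 3.4 V, so V_ov = 3.4 − 1.21 = 2.19 V.
k_p = μ_pC_ox · (W/L) = 1.379 mA/V².
Assume saturation: I_D = ½ k_p V_ov² = 0.5 × 1.379 × 2.19² = 3.31 mA, giving V_SD = V_DD − I_D R_D = 15.6 − 3.31 × 1.99 = 9.02 V.
V_SD = 9.02 V ≥ V_ov = 2.19 V, confirming saturation.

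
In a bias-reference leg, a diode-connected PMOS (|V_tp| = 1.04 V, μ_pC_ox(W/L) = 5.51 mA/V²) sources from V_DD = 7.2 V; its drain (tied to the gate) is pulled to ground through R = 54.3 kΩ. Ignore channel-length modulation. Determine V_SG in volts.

With gate tied to drain, V_SG = V_SD ≥ V_SG − |V_tp|, so the device is in saturation.
KCL at the drain: ½ k_p (V_SG − |V_tp|)² = (V_DD − V_SG)/R.
Let x = V_SG − 1.04. Then 150 x² + x − 6.16 = 0, giving x = 0.2 V (positive root), so V_SG = 1.24 V.
I_D = (V_DD − V_SG)/R = (7.2 − 1.24) / 54.3 = 0.11 mA.

V_SG = 1.24 V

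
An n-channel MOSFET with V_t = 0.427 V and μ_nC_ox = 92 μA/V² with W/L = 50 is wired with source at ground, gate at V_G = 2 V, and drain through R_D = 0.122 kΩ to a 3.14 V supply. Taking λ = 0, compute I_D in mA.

I_D = 5.69 mA

V_GS = V_G = 2 V, so V_ov = 2 − 0.427 = 1.57 V.
k_n = μ_nC_ox · (W/L) = 4.6 mA/V².
Assume saturation: I_D = ½ k_n V_ov² = 0.5 × 4.6 × 1.57² = 5.69 mA, giving V_DS = V_DD − I_D R_D = 3.14 − 5.69 × 0.122 = 2.45 V.
V_DS = 2.45 V ≥ V_ov = 1.57 V, confirming saturation.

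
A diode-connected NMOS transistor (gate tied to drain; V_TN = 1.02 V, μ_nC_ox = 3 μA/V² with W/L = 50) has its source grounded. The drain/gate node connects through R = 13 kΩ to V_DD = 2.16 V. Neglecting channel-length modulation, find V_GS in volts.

With gate tied to drain, V_GS = V_DS ≥ V_GS − V_TN, so the device is in saturation.
k_n = μ_nC_ox · (W/L) = 0.15 mA/V².
KCL at the drain: ½ k_n (V_GS − V_TN)² = (V_DD − V_GS)/R.
Let x = V_GS − 1.02. Then 0.975 x² + x − 1.14 = 0, giving x = 0.684 V (positive root), so V_GS = 1.7 V.
I_D = (V_DD − V_GS)/R = (2.16 − 1.7) / 13 = 0.0351 mA.

V_GS = 1.70 V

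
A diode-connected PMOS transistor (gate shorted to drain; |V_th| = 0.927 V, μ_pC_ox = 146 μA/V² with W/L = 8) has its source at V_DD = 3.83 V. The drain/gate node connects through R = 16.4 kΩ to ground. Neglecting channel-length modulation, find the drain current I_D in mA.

With gate tied to drain, V_SG = V_SD ≥ V_SG − |V_th|, so the device is in saturation.
k_p = μ_pC_ox · (W/L) = 1.168 mA/V².
KCL at the drain: ½ k_p (V_SG − |V_th|)² = (V_DD − V_SG)/R.
Let x = V_SG − 0.927. Then 9.58 x² + x − 2.903 = 0, giving x = 0.501 V (positive root), so V_SG = 1.43 V.
I_D = (V_DD − V_SG)/R = (3.83 − 1.43) / 16.4 = 0.146 mA.

I_D = 0.146 mA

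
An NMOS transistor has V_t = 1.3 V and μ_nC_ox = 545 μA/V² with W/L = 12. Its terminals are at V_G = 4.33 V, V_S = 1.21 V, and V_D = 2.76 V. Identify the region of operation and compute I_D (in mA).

Triode; I_D = 10.6 mA

V_GS = V_G − V_S = 4.33 − 1.21 = 3.12 V; V_DS = V_D − V_S = 2.76 − 1.21 = 1.55 V.
k_n = μ_nC_ox · (W/L) = 6.54 mA/V².
V_ov = V_GS − V_t = 3.12 − 1.3 = 1.82 V.
Since V_DS = 1.55 V < V_ov = 1.82 V, the device is in the triode region.
I_D = k_n [V_ov · V_DS − ½ V_DS²] = 6.54 × [1.82 × 1.55 − 0.5 × 1.55²] = 10.6 mA.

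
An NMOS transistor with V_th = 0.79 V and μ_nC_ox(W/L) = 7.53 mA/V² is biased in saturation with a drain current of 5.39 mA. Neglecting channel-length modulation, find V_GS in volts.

In saturation I_D = ½ k_n (V_GS − V_th)², so V_GS − V_th = √(2 I_D / k_n) = √(2 × 5.39 / 7.53) = 1.2 V.
V_GS = 0.79 + 1.2 = 1.99 V.

V_GS = 1.99 V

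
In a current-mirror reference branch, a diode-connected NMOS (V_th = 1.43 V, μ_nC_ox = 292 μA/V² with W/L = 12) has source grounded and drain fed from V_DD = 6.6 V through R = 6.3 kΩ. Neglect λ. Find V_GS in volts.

V_GS = 2.07 V

With gate tied to drain, V_GS = V_DS ≥ V_GS − V_th, so the device is in saturation.
k_n = μ_nC_ox · (W/L) = 3.504 mA/V².
KCL at the drain: ½ k_n (V_GS − V_th)² = (V_DD − V_GS)/R.
Let x = V_GS − 1.43. Then 11 x² + x − 5.17 = 0, giving x = 0.641 V (positive root), so V_GS = 2.07 V.
I_D = (V_DD − V_GS)/R = (6.6 − 2.07) / 6.3 = 0.719 mA.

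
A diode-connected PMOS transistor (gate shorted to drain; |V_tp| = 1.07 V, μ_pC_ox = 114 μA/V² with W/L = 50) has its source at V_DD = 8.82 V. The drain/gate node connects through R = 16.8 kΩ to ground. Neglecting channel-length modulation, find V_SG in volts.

With gate tied to drain, V_SG = V_SD ≥ V_SG − |V_tp|, so the device is in saturation.
k_p = μ_pC_ox · (W/L) = 5.7 mA/V².
KCL at the drain: ½ k_p (V_SG − |V_tp|)² = (V_DD − V_SG)/R.
Let x = V_SG − 1.07. Then 47.9 x² + x − 7.75 = 0, giving x = 0.392 V (positive root), so V_SG = 1.46 V.
I_D = (V_DD − V_SG)/R = (8.82 − 1.46) / 16.8 = 0.438 mA.

V_SG = 1.46 V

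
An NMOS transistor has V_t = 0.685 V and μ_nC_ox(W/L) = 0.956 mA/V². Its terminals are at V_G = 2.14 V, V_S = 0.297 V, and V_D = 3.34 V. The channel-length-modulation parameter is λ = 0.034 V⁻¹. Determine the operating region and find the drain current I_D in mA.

V_GS = V_G − V_S = 2.14 − 0.297 = 1.84 V; V_DS = V_D − V_S = 3.34 − 0.297 = 3.04 V.
V_ov = V_GS − V_t = 1.84 − 0.685 = 1.16 V.
Since V_DS = 3.04 V ≥ V_ov = 1.16 V, the device is in saturation.
I_D = ½ k_n V_ov² (1 + λ V_DS) = 0.5 × 0.956 × 1.16² × (1 + 0.034 × 3.04) = 0.707 mA.

Saturation; I_D = 0.707 mA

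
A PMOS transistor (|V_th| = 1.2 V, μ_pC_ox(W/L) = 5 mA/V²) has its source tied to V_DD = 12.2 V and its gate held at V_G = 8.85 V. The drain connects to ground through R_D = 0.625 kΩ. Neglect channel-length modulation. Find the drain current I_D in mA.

V_SG = V_DD − V_G = 12.2 − 8.85 = 3.35 V, so V_ov = 3.35 − 1.2 = 2.15 V.
Assume saturation: I_D = ½ k_p V_ov² = 0.5 × 5 × 2.15² = 11.6 mA, giving V_SD = V_DD − I_D R_D = 12.2 − 11.6 × 0.625 = 4.98 V.
V_SD = 4.98 V ≥ V_ov = 2.15 V, confirming saturation.

I_D = 11.6 mA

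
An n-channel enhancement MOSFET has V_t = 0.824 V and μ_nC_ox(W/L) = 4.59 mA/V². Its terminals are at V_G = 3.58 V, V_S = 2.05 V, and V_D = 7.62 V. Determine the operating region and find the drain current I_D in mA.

V_GS = V_G − V_S = 3.58 − 2.05 = 1.53 V; V_DS = V_D − V_S = 7.62 − 2.05 = 5.57 V.
V_ov = V_GS − V_t = 1.53 − 0.824 = 0.706 V.
Since V_DS = 5.57 V ≥ V_ov = 0.706 V, the device is in saturation.
I_D = ½ k_n V_ov² = 0.5 × 4.59 × 0.706² = 1.14 mA.

Saturation; I_D = 1.14 mA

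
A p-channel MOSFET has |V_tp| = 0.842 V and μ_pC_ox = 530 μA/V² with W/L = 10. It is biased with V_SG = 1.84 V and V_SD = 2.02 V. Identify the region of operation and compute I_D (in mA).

k_p = μ_pC_ox · (W/L) = 5.3 mA/V².
V_ov = V_SG − |V_tp| = 1.84 − 0.842 = 0.998 V.
Since V_SD = 2.02 V ≥ V_ov = 0.998 V, the device is in saturation.
I_D = ½ k_p V_ov² = 0.5 × 5.3 × 0.998² = 2.64 mA.

Saturation; I_D = 2.64 mA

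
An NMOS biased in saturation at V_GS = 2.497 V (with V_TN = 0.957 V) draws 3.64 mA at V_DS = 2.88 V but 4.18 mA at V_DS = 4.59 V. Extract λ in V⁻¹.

λ = 0.116 V⁻¹

With V_GS fixed, I_D ∝ (1 + λ V_DS) in saturation, so I_D2/I_D1 = (1 + λ V_DS2)/(1 + λ V_DS1).
4.18/3.64 = 1.148 = (1 + 4.59 λ)/(1 + 2.88 λ).
Solving: λ (I_D1 V_DS2 − I_D2 V_DS1) = I_D2 − I_D1, so λ = (4.18 − 3.64) / (3.64 × 4.59 − 4.18 × 2.88) = 0.54 / 4.67 = 0.116 V⁻¹.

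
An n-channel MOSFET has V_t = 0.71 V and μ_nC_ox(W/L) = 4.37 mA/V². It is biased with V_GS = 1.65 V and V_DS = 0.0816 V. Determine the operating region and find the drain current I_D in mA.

Triode; I_D = 0.321 mA

V_ov = V_GS − V_t = 1.65 − 0.71 = 0.94 V.
Since V_DS = 0.0816 V < V_ov = 0.94 V, the device is in the triode region.
I_D = k_n [V_ov · V_DS − ½ V_DS²] = 4.37 × [0.94 × 0.0816 − 0.5 × 0.0816²] = 0.321 mA.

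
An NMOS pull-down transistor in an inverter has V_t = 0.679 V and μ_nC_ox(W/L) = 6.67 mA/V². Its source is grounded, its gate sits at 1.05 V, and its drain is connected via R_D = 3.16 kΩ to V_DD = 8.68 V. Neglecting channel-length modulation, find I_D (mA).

I_D = 0.459 mA

V_GS = V_G = 1.05 V, so V_ov = 1.05 − 0.679 = 0.371 V.
Assume saturation: I_D = ½ k_n V_ov² = 0.5 × 6.67 × 0.371² = 0.459 mA, giving V_DS = V_DD − I_D R_D = 8.68 − 0.459 × 3.16 = 7.23 V.
V_DS = 7.23 V ≥ V_ov = 0.371 V, confirming saturation.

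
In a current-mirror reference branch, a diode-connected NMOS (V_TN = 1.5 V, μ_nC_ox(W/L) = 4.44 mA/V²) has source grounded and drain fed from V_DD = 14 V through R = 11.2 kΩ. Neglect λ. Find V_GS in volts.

V_GS = 2.19 V

With gate tied to drain, V_GS = V_DS ≥ V_GS − V_TN, so the device is in saturation.
KCL at the drain: ½ k_n (V_GS − V_TN)² = (V_DD − V_GS)/R.
Let x = V_GS − 1.5. Then 24.9 x² + x − 12.5 = 0, giving x = 0.689 V (positive root), so V_GS = 2.19 V.
I_D = (V_DD − V_GS)/R = (14 − 2.19) / 11.2 = 1.05 mA.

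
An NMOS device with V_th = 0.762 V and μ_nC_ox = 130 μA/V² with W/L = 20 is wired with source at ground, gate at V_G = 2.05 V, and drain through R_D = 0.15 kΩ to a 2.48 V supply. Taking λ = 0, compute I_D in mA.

V_GS = V_G = 2.05 V, so V_ov = 2.05 − 0.762 = 1.29 V.
k_n = μ_nC_ox · (W/L) = 2.6 mA/V².
Assume saturation: I_D = ½ k_n V_ov² = 0.5 × 2.6 × 1.29² = 2.16 mA, giving V_DS = V_DD − I_D R_D = 2.48 − 2.16 × 0.15 = 2.16 V.
V_DS = 2.16 V ≥ V_ov = 1.29 V, confirming saturation.

I_D = 2.16 mA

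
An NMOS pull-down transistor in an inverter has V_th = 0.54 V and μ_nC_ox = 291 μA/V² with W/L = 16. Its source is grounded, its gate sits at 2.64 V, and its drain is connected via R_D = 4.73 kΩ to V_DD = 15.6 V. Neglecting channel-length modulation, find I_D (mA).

I_D = 3.22 mA

V_GS = V_G = 2.64 V, so V_ov = 2.64 − 0.54 = 2.1 V.
k_n = μ_nC_ox · (W/L) = 4.656 mA/V².
Assume saturation: I_D = ½ k_n V_ov² = 0.5 × 4.656 × 2.1² = 10.3 mA, giving V_DS = V_DD − I_D R_D = 15.6 − 10.3 × 4.73 = -33 V.
But -33 V < V_ov = 2.1 V, so the device is actually in triode.
In triode I_D = k_n[V_ov V_DS − ½ V_DS²] and I_D = (V_DD − V_DS)/R_D. Equating: 11 V_DS² − 47.25 V_DS + 15.6 = 0, giving V_DS = 0.36 V (the root below V_ov).
I_D = (15.6 − 0.36) / 4.73 = 3.22 mA.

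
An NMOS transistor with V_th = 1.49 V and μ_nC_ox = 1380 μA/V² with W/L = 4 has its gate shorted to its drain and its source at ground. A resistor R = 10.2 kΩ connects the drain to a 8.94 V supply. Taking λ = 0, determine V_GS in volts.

With gate tied to drain, V_GS = V_DS ≥ V_GS − V_th, so the device is in saturation.
k_n = μ_nC_ox · (W/L) = 5.52 mA/V².
KCL at the drain: ½ k_n (V_GS − V_th)² = (V_DD − V_GS)/R.
Let x = V_GS − 1.49. Then 28.2 x² + x − 7.45 = 0, giving x = 0.497 V (positive root), so V_GS = 1.99 V.
I_D = (V_DD − V_GS)/R = (8.94 − 1.99) / 10.2 = 0.682 mA.

V_GS = 1.99 V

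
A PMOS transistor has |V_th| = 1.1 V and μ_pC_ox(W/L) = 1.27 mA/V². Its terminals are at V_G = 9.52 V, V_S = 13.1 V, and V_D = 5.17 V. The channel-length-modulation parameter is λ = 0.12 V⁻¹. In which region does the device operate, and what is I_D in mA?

Saturation; I_D = 7.62 mA

V_SG = V_S − V_G = 13.1 − 9.52 = 3.58 V; V_SD = V_S − V_D = 13.1 − 5.17 = 7.93 V.
V_ov = V_SG − |V_th| = 3.58 − 1.1 = 2.48 V.
Since V_SD = 7.93 V ≥ V_ov = 2.48 V, the device is in saturation.
I_D = ½ k_p V_ov² (1 + λ V_SD) = 0.5 × 1.27 × 2.48² × (1 + 0.12 × 7.93) = 7.62 mA.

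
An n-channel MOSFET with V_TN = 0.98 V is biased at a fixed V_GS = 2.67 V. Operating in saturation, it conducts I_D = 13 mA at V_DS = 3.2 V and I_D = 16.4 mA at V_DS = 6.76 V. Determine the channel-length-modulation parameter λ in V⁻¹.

With V_GS fixed, I_D ∝ (1 + λ V_DS) in saturation, so I_D2/I_D1 = (1 + λ V_DS2)/(1 + λ V_DS1).
16.4/13 = 1.262 = (1 + 6.76 λ)/(1 + 3.2 λ).
Solving: λ (I_D1 V_DS2 − I_D2 V_DS1) = I_D2 − I_D1, so λ = (16.4 − 13) / (13 × 6.76 − 16.4 × 3.2) = 3.4 / 35.4 = 0.096 V⁻¹.

λ = 0.0960 V⁻¹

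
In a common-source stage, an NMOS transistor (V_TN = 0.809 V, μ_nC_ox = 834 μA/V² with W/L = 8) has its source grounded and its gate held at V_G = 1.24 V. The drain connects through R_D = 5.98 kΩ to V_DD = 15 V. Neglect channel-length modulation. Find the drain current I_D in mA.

I_D = 0.620 mA

V_GS = V_G = 1.24 V, so V_ov = 1.24 − 0.809 = 0.431 V.
k_n = μ_nC_ox · (W/L) = 6.672 mA/V².
Assume saturation: I_D = ½ k_n V_ov² = 0.5 × 6.672 × 0.431² = 0.62 mA, giving V_DS = V_DD − I_D R_D = 15 − 0.62 × 5.98 = 11.3 V.
V_DS = 11.3 V ≥ V_ov = 0.431 V, confirming saturation.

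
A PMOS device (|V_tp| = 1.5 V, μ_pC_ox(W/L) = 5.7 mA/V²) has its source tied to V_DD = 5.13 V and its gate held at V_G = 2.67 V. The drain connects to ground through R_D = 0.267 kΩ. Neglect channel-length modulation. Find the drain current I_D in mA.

I_D = 2.63 mA

V_SG = V_DD − V_G = 5.13 − 2.67 = 2.46 V, so V_ov = 2.46 − 1.5 = 0.96 V.
Assume saturation: I_D = ½ k_p V_ov² = 0.5 × 5.7 × 0.96² = 2.63 mA, giving V_SD = V_DD − I_D R_D = 5.13 − 2.63 × 0.267 = 4.43 V.
V_SD = 4.43 V ≥ V_ov = 0.96 V, confirming saturation.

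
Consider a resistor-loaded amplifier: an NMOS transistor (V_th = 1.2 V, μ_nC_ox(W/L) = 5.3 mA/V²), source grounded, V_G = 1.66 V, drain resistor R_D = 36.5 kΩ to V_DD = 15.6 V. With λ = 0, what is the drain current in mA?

I_D = 0.421 mA

V_GS = V_G = 1.66 V, so V_ov = 1.66 − 1.2 = 0.46 V.
Assume saturation: I_D = ½ k_n V_ov² = 0.5 × 5.3 × 0.46² = 0.561 mA, giving V_DS = V_DD − I_D R_D = 15.6 − 0.561 × 36.5 = -4.87 V.
But -4.87 V < V_ov = 0.46 V, so the device is actually in triode.
In triode I_D = k_n[V_ov V_DS − ½ V_DS²] and I_D = (V_DD − V_DS)/R_D. Equating: 96.7 V_DS² − 89.99 V_DS + 15.6 = 0, giving V_DS = 0.23 V (the root below V_ov).
I_D = (15.6 − 0.23) / 36.5 = 0.421 mA.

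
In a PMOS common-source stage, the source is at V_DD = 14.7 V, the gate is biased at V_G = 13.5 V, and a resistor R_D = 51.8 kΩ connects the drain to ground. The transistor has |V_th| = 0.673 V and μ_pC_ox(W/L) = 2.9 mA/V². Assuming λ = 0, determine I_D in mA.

I_D = 0.279 mA

V_SG = V_DD − V_G = 14.7 − 13.5 = 1.2 V, so V_ov = 1.2 − 0.673 = 0.527 V.
Assume saturation: I_D = ½ k_p V_ov² = 0.5 × 2.9 × 0.527² = 0.403 mA, giving V_SD = V_DD − I_D R_D = 14.7 − 0.403 × 51.8 = -6.16 V.
But -6.16 V < V_ov = 0.527 V, so the device is actually in triode.
In triode I_D = k_p[V_ov V_SD − ½ V_SD²] and I_D = (V_DD − V_SD)/R_D. Equating: 75.1 V_SD² − 80.17 V_SD + 14.7 = 0, giving V_SD = 0.235 V (the root below V_ov).
I_D = (14.7 − 0.235) / 51.8 = 0.279 mA.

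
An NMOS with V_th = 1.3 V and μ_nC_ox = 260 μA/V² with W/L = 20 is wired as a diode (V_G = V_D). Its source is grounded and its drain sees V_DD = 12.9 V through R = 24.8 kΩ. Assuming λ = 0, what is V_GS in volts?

With gate tied to drain, V_GS = V_DS ≥ V_GS − V_th, so the device is in saturation.
k_n = μ_nC_ox · (W/L) = 5.2 mA/V².
KCL at the drain: ½ k_n (V_GS − V_th)² = (V_DD − V_GS)/R.
Let x = V_GS − 1.3. Then 64.5 x² + x − 11.6 = 0, giving x = 0.416 V (positive root), so V_GS = 1.72 V.
I_D = (V_DD − V_GS)/R = (12.9 − 1.72) / 24.8 = 0.451 mA.

V_GS = 1.72 V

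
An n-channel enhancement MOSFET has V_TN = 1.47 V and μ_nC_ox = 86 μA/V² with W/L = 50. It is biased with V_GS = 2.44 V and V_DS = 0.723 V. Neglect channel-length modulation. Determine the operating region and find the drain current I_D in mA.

k_n = μ_nC_ox · (W/L) = 4.3 mA/V².
V_ov = V_GS − V_TN = 2.44 − 1.47 = 0.97 V.
Since V_DS = 0.723 V < V_ov = 0.97 V, the device is in the triode region.
I_D = k_n [V_ov · V_DS − ½ V_DS²] = 4.3 × [0.97 × 0.723 − 0.5 × 0.723²] = 1.89 mA.

Triode; I_D = 1.89 mA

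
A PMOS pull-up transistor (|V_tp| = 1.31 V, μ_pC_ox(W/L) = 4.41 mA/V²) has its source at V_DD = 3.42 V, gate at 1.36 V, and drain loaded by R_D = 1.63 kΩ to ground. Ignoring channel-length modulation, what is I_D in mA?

I_D = 1.24 mA

V_SG = V_DD − V_G = 3.42 − 1.36 = 2.06 V, so V_ov = 2.06 − 1.31 = 0.75 V.
Assume saturation: I_D = ½ k_p V_ov² = 0.5 × 4.41 × 0.75² = 1.24 mA, giving V_SD = V_DD − I_D R_D = 3.42 − 1.24 × 1.63 = 1.4 V.
V_SD = 1.4 V ≥ V_ov = 0.75 V, confirming saturation.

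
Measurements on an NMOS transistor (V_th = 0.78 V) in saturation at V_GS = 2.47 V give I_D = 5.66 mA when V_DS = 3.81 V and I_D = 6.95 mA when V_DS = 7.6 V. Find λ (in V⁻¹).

λ = 0.0780 V⁻¹

With V_GS fixed, I_D ∝ (1 + λ V_DS) in saturation, so I_D2/I_D1 = (1 + λ V_DS2)/(1 + λ V_DS1).
6.95/5.66 = 1.228 = (1 + 7.6 λ)/(1 + 3.81 λ).
Solving: λ (I_D1 V_DS2 − I_D2 V_DS1) = I_D2 − I_D1, so λ = (6.95 − 5.66) / (5.66 × 7.6 − 6.95 × 3.81) = 1.29 / 16.5 = 0.078 V⁻¹.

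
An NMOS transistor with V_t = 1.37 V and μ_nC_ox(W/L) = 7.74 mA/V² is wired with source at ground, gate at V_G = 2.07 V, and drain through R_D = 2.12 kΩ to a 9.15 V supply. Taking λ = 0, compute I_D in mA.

I_D = 1.90 mA

V_GS = V_G = 2.07 V, so V_ov = 2.07 − 1.37 = 0.7 V.
Assume saturation: I_D = ½ k_n V_ov² = 0.5 × 7.74 × 0.7² = 1.9 mA, giving V_DS = V_DD − I_D R_D = 9.15 − 1.9 × 2.12 = 5.13 V.
V_DS = 5.13 V ≥ V_ov = 0.7 V, confirming saturation.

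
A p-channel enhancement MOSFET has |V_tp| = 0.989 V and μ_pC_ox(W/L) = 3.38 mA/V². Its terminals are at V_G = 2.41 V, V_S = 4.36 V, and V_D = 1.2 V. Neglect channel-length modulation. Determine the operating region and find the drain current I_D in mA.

V_SG = V_S − V_G = 4.36 − 2.41 = 1.95 V; V_SD = V_S − V_D = 4.36 − 1.2 = 3.16 V.
V_ov = V_SG − |V_tp| = 1.95 − 0.989 = 0.961 V.
Since V_SD = 3.16 V ≥ V_ov = 0.961 V, the device is in saturation.
I_D = ½ k_p V_ov² = 0.5 × 3.38 × 0.961² = 1.56 mA.

Saturation; I_D = 1.56 mA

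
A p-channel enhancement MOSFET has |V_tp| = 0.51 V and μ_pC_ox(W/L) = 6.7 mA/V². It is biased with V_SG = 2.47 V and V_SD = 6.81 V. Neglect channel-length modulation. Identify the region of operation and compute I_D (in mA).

V_ov = V_SG − |V_tp| = 2.47 − 0.51 = 1.96 V.
Since V_SD = 6.81 V ≥ V_ov = 1.96 V, the device is in saturation.
I_D = ½ k_p V_ov² = 0.5 × 6.7 × 1.96² = 12.9 mA.

Saturation; I_D = 12.9 mA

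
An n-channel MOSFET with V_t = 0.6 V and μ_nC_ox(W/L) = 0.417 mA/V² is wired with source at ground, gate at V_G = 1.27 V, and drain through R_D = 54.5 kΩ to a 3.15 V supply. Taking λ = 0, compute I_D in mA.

I_D = 0.0535 mA

V_GS = V_G = 1.27 V, so V_ov = 1.27 − 0.6 = 0.67 V.
Assume saturation: I_D = ½ k_n V_ov² = 0.5 × 0.417 × 0.67² = 0.0936 mA, giving V_DS = V_DD − I_D R_D = 3.15 − 0.0936 × 54.5 = -1.95 V.
But -1.95 V < V_ov = 0.67 V, so the device is actually in triode.
In triode I_D = k_n[V_ov V_DS − ½ V_DS²] and I_D = (V_DD − V_DS)/R_D. Equating: 11.4 V_DS² − 16.23 V_DS + 3.15 = 0, giving V_DS = 0.232 V (the root below V_ov).
I_D = (3.15 − 0.232) / 54.5 = 0.0535 mA.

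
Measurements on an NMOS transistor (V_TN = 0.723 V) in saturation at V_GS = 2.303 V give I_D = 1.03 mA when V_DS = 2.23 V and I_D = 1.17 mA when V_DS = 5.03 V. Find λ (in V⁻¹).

λ = 0.0544 V⁻¹

With V_GS fixed, I_D ∝ (1 + λ V_DS) in saturation, so I_D2/I_D1 = (1 + λ V_DS2)/(1 + λ V_DS1).
1.17/1.03 = 1.136 = (1 + 5.03 λ)/(1 + 2.23 λ).
Solving: λ (I_D1 V_DS2 − I_D2 V_DS1) = I_D2 − I_D1, so λ = (1.17 − 1.03) / (1.03 × 5.03 − 1.17 × 2.23) = 0.14 / 2.57 = 0.0544 V⁻¹.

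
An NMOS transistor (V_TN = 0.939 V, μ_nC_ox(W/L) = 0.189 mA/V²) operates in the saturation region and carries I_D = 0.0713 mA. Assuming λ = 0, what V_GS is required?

In saturation I_D = ½ k_n (V_GS − V_TN)², so V_GS − V_TN = √(2 I_D / k_n) = √(2 × 0.0713 / 0.189) = 0.869 V.
V_GS = 0.939 + 0.869 = 1.81 V.

V_GS = 1.81 V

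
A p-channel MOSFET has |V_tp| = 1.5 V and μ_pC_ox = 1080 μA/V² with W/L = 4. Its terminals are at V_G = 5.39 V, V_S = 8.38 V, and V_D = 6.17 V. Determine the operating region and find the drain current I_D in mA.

V_SG = V_S − V_G = 8.38 − 5.39 = 2.99 V; V_SD = V_S − V_D = 8.38 − 6.17 = 2.21 V.
k_p = μ_pC_ox · (W/L) = 4.32 mA/V².
V_ov = V_SG − |V_tp| = 2.99 − 1.5 = 1.49 V.
Since V_SD = 2.21 V ≥ V_ov = 1.49 V, the device is in saturation.
I_D = ½ k_p V_ov² = 0.5 × 4.32 × 1.49² = 4.8 mA.

Saturation; I_D = 4.80 mA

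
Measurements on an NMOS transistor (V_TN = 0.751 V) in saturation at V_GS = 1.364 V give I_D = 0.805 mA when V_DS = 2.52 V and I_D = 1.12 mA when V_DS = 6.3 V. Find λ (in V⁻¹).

λ = 0.140 V⁻¹

With V_GS fixed, I_D ∝ (1 + λ V_DS) in saturation, so I_D2/I_D1 = (1 + λ V_DS2)/(1 + λ V_DS1).
1.12/0.805 = 1.391 = (1 + 6.3 λ)/(1 + 2.52 λ).
Solving: λ (I_D1 V_DS2 − I_D2 V_DS1) = I_D2 − I_D1, so λ = (1.12 − 0.805) / (0.805 × 6.3 − 1.12 × 2.52) = 0.315 / 2.25 = 0.14 V⁻¹.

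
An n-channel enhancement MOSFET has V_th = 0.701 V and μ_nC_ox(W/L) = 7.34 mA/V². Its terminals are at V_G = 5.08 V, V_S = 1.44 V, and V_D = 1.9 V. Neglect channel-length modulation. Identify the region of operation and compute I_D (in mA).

V_GS = V_G − V_S = 5.08 − 1.44 = 3.64 V; V_DS = V_D − V_S = 1.9 − 1.44 = 0.46 V.
V_ov = V_GS − V_th = 3.64 − 0.701 = 2.94 V.
Since V_DS = 0.46 V < V_ov = 2.94 V, the device is in the triode region.
I_D = k_n [V_ov · V_DS − ½ V_DS²] = 7.34 × [2.94 × 0.46 − 0.5 × 0.46²] = 9.15 mA.

Triode; I_D = 9.15 mA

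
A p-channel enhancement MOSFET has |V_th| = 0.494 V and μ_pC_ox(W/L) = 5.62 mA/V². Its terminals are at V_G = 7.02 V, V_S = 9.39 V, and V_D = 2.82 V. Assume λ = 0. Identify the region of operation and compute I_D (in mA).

V_SG = V_S − V_G = 9.39 − 7.02 = 2.37 V; V_SD = V_S − V_D = 9.39 − 2.82 = 6.57 V.
V_ov = V_SG − |V_th| = 2.37 − 0.494 = 1.88 V.
Since V_SD = 6.57 V ≥ V_ov = 1.88 V, the device is in saturation.
I_D = ½ k_p V_ov² = 0.5 × 5.62 × 1.88² = 9.89 mA.

Saturation; I_D = 9.89 mA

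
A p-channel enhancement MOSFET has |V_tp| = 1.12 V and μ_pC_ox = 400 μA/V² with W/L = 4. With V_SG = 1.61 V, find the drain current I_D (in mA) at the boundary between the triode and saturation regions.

At the boundary V_SD = V_ov = V_SG − |V_tp| = 1.61 − 1.12 = 0.49 V.
k_p = μ_pC_ox · (W/L) = 1.6 mA/V².
I_D = ½ k_p V_ov² = 0.5 × 1.6 × 0.49² = 0.192 mA.

I_D = 0.192 mA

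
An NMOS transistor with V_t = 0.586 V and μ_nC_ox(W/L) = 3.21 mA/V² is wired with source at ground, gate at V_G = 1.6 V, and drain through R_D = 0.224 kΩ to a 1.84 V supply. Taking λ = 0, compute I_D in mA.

V_GS = V_G = 1.6 V, so V_ov = 1.6 − 0.586 = 1.01 V.
Assume saturation: I_D = ½ k_n V_ov² = 0.5 × 3.21 × 1.01² = 1.65 mA, giving V_DS = V_DD − I_D R_D = 1.84 − 1.65 × 0.224 = 1.47 V.
V_DS = 1.47 V ≥ V_ov = 1.01 V, confirming saturation.

I_D = 1.65 mA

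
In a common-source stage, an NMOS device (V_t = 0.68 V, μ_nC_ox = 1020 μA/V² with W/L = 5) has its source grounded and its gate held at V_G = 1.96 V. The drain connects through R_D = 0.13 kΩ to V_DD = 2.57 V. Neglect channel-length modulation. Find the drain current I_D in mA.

V_GS = V_G = 1.96 V, so V_ov = 1.96 − 0.68 = 1.28 V.
k_n = μ_nC_ox · (W/L) = 5.1 mA/V².
Assume saturation: I_D = ½ k_n V_ov² = 0.5 × 5.1 × 1.28² = 4.18 mA, giving V_DS = V_DD − I_D R_D = 2.57 − 4.18 × 0.13 = 2.03 V.
V_DS = 2.03 V ≥ V_ov = 1.28 V, confirming saturation.

I_D = 4.18 mA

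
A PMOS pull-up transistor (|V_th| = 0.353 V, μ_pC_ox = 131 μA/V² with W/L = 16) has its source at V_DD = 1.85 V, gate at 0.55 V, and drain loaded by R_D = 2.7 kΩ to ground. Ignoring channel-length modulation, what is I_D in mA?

V_SG = V_DD − V_G = 1.85 − 0.55 = 1.3 V, so V_ov = 1.3 − 0.353 = 0.947 V.
k_p = μ_pC_ox · (W/L) = 2.096 mA/V².
Assume saturation: I_D = ½ k_p V_ov² = 0.5 × 2.096 × 0.947² = 0.94 mA, giving V_SD = V_DD − I_D R_D = 1.85 − 0.94 × 2.7 = -0.688 V.
But -0.688 V < V_ov = 0.947 V, so the device is actually in triode.
In triode I_D = k_p[V_ov V_SD − ½ V_SD²] and I_D = (V_DD − V_SD)/R_D. Equating: 2.83 V_SD² − 6.359 V_SD + 1.85 = 0, giving V_SD = 0.343 V (the root below V_ov).
I_D = (1.85 − 0.343) / 2.7 = 0.558 mA.

I_D = 0.558 mA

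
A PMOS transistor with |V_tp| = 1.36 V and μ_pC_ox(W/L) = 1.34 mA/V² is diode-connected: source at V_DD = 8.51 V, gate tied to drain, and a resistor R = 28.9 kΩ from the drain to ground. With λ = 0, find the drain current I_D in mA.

I_D = 0.227 mA

With gate tied to drain, V_SG = V_SD ≥ V_SG − |V_tp|, so the device is in saturation.
KCL at the drain: ½ k_p (V_SG − |V_tp|)² = (V_DD − V_SG)/R.
Let x = V_SG − 1.36. Then 19.4 x² + x − 7.15 = 0, giving x = 0.582 V (positive root), so V_SG = 1.94 V.
I_D = (V_DD − V_SG)/R = (8.51 − 1.94) / 28.9 = 0.227 mA.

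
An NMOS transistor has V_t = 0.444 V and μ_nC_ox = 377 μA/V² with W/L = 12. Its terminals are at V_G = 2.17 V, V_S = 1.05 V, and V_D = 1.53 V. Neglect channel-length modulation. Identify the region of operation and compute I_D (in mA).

Triode; I_D = 0.947 mA

V_GS = V_G − V_S = 2.17 − 1.05 = 1.12 V; V_DS = V_D − V_S = 1.53 − 1.05 = 0.48 V.
k_n = μ_nC_ox · (W/L) = 4.524 mA/V².
V_ov = V_GS − V_t = 1.12 − 0.444 = 0.676 V.
Since V_DS = 0.48 V < V_ov = 0.676 V, the device is in the triode region.
I_D = k_n [V_ov · V_DS − ½ V_DS²] = 4.524 × [0.676 × 0.48 − 0.5 × 0.48²] = 0.947 mA.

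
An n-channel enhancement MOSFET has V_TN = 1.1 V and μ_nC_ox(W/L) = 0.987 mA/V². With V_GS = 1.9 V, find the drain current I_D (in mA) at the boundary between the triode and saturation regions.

I_D = 0.316 mA

At the boundary V_DS = V_ov = V_GS − V_TN = 1.9 − 1.1 = 0.8 V.
I_D = ½ k_n V_ov² = 0.5 × 0.987 × 0.8² = 0.316 mA.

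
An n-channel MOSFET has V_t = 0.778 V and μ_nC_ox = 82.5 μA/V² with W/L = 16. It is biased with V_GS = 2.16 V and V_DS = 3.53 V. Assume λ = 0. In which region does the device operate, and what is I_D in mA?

k_n = μ_nC_ox · (W/L) = 1.32 mA/V².
V_ov = V_GS − V_t = 2.16 − 0.778 = 1.38 V.
Since V_DS = 3.53 V ≥ V_ov = 1.38 V, the device is in saturation.
I_D = ½ k_n V_ov² = 0.5 × 1.32 × 1.38² = 1.26 mA.

Saturation; I_D = 1.26 mA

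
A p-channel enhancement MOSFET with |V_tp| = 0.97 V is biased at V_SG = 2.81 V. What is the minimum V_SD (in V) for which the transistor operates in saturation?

The boundary between triode and saturation is V_SD = V_SG − |V_tp| = V_ov.
V_ov = 2.81 − 0.97 = 1.84 V.

V_SD,sat = 1.84 V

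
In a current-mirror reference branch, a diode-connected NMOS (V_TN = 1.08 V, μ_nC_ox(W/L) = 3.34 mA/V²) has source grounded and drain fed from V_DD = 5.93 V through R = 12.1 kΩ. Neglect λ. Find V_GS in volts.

V_GS = 1.55 V

With gate tied to drain, V_GS = V_DS ≥ V_GS − V_TN, so the device is in saturation.
KCL at the drain: ½ k_n (V_GS − V_TN)² = (V_DD − V_GS)/R.
Let x = V_GS − 1.08. Then 20.2 x² + x − 4.85 = 0, giving x = 0.466 V (positive root), so V_GS = 1.55 V.
I_D = (V_DD − V_GS)/R = (5.93 − 1.55) / 12.1 = 0.362 mA.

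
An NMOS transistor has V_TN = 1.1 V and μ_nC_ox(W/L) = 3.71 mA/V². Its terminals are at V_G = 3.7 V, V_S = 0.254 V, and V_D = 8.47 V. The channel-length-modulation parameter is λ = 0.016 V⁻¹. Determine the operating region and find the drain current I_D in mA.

Saturation; I_D = 11.6 mA

V_GS = V_G − V_S = 3.7 − 0.254 = 3.45 V; V_DS = V_D − V_S = 8.47 − 0.254 = 8.22 V.
V_ov = V_GS − V_TN = 3.45 − 1.1 = 2.35 V.
Since V_DS = 8.22 V ≥ V_ov = 2.35 V, the device is in saturation.
I_D = ½ k_n V_ov² (1 + λ V_DS) = 0.5 × 3.71 × 2.35² × (1 + 0.016 × 8.22) = 11.6 mA.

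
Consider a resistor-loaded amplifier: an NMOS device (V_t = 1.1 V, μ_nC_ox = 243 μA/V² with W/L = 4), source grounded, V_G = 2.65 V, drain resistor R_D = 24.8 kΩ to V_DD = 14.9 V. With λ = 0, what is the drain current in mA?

V_GS = V_G = 2.65 V, so V_ov = 2.65 − 1.1 = 1.55 V.
k_n = μ_nC_ox · (W/L) = 0.972 mA/V².
Assume saturation: I_D = ½ k_n V_ov² = 0.5 × 0.972 × 1.55² = 1.17 mA, giving V_DS = V_DD − I_D R_D = 14.9 − 1.17 × 24.8 = -14.1 V.
But -14.1 V < V_ov = 1.55 V, so the device is actually in triode.
In triode I_D = k_n[V_ov V_DS − ½ V_DS²] and I_D = (V_DD − V_DS)/R_D. Equating: 12.1 V_DS² − 38.36 V_DS + 14.9 = 0, giving V_DS = 0.453 V (the root below V_ov).
I_D = (14.9 − 0.453) / 24.8 = 0.583 mA.

I_D = 0.583 mA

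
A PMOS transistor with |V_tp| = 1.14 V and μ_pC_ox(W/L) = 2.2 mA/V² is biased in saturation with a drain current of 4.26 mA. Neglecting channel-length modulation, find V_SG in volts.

V_SG = 3.11 V

In saturation I_D = ½ k_p (V_SG − |V_tp|)², so V_SG − |V_tp| = √(2 I_D / k_p) = √(2 × 4.26 / 2.2) = 1.97 V.
V_SG = 1.14 + 1.97 = 3.11 V.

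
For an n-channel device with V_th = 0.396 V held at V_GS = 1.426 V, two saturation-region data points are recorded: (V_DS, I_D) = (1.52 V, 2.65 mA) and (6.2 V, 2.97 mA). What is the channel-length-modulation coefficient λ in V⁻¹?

With V_GS fixed, I_D ∝ (1 + λ V_DS) in saturation, so I_D2/I_D1 = (1 + λ V_DS2)/(1 + λ V_DS1).
2.97/2.65 = 1.121 = (1 + 6.2 λ)/(1 + 1.52 λ).
Solving: λ (I_D1 V_DS2 − I_D2 V_DS1) = I_D2 − I_D1, so λ = (2.97 − 2.65) / (2.65 × 6.2 − 2.97 × 1.52) = 0.32 / 11.9 = 0.0269 V⁻¹.

λ = 0.0269 V⁻¹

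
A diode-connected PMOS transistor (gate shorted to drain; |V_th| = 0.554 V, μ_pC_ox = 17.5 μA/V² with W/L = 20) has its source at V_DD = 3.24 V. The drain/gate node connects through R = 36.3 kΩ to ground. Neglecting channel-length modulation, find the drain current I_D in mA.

With gate tied to drain, V_SG = V_SD ≥ V_SG − |V_th|, so the device is in saturation.
k_p = μ_pC_ox · (W/L) = 0.35 mA/V².
KCL at the drain: ½ k_p (V_SG − |V_th|)² = (V_DD − V_SG)/R.
Let x = V_SG − 0.554. Then 6.35 x² + x − 2.686 = 0, giving x = 0.576 V (positive root), so V_SG = 1.13 V.
I_D = (V_DD − V_SG)/R = (3.24 − 1.13) / 36.3 = 0.0581 mA.

I_D = 0.0581 mA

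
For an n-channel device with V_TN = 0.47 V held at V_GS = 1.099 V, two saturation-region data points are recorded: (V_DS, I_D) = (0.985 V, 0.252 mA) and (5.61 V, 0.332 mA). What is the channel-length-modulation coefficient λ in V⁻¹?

With V_GS fixed, I_D ∝ (1 + λ V_DS) in saturation, so I_D2/I_D1 = (1 + λ V_DS2)/(1 + λ V_DS1).
0.332/0.252 = 1.317 = (1 + 5.61 λ)/(1 + 0.985 λ).
Solving: λ (I_D1 V_DS2 − I_D2 V_DS1) = I_D2 − I_D1, so λ = (0.332 − 0.252) / (0.252 × 5.61 − 0.332 × 0.985) = 0.08 / 1.09 = 0.0736 V⁻¹.

λ = 0.0736 V⁻¹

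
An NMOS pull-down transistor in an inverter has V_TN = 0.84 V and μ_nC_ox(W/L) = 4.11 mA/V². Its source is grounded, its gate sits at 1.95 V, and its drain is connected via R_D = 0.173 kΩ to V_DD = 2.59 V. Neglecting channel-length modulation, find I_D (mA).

I_D = 2.53 mA

V_GS = V_G = 1.95 V, so V_ov = 1.95 − 0.84 = 1.11 V.
Assume saturation: I_D = ½ k_n V_ov² = 0.5 × 4.11 × 1.11² = 2.53 mA, giving V_DS = V_DD − I_D R_D = 2.59 − 2.53 × 0.173 = 2.15 V.
V_DS = 2.15 V ≥ V_ov = 1.11 V, confirming saturation.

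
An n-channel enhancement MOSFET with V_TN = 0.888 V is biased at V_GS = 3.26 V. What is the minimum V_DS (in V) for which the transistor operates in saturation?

The boundary between triode and saturation is V_DS = V_GS − V_TN = V_ov.
V_ov = 3.26 − 0.888 = 2.37 V.

V_DS,sat = 2.37 V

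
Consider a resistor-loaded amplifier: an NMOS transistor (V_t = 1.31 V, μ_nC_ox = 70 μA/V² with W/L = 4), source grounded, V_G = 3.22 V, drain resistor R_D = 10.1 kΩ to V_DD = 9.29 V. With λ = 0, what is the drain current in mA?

V_GS = V_G = 3.22 V, so V_ov = 3.22 − 1.31 = 1.91 V.
k_n = μ_nC_ox · (W/L) = 0.28 mA/V².
Assume saturation: I_D = ½ k_n V_ov² = 0.5 × 0.28 × 1.91² = 0.511 mA, giving V_DS = V_DD − I_D R_D = 9.29 − 0.511 × 10.1 = 4.13 V.
V_DS = 4.13 V ≥ V_ov = 1.91 V, confirming saturation.

I_D = 0.511 mA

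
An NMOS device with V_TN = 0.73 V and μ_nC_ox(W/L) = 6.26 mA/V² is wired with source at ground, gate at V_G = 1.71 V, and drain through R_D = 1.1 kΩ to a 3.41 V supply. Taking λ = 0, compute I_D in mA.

V_GS = V_G = 1.71 V, so V_ov = 1.71 − 0.73 = 0.98 V.
Assume saturation: I_D = ½ k_n V_ov² = 0.5 × 6.26 × 0.98² = 3.01 mA, giving V_DS = V_DD − I_D R_D = 3.41 − 3.01 × 1.1 = 0.103 V.
But 0.103 V < V_ov = 0.98 V, so the device is actually in triode.
In triode I_D = k_n[V_ov V_DS − ½ V_DS²] and I_D = (V_DD − V_DS)/R_D. Equating: 3.44 V_DS² − 7.748 V_DS + 3.41 = 0, giving V_DS = 0.6 V (the root below V_ov).
I_D = (3.41 − 0.6) / 1.1 = 2.55 mA.

I_D = 2.55 mA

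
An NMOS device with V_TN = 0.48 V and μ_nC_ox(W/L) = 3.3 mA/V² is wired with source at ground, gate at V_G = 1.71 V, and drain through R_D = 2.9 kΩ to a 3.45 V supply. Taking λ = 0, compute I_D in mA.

V_GS = V_G = 1.71 V, so V_ov = 1.71 − 0.48 = 1.23 V.
Assume saturation: I_D = ½ k_n V_ov² = 0.5 × 3.3 × 1.23² = 2.5 mA, giving V_DS = V_DD − I_D R_D = 3.45 − 2.5 × 2.9 = -3.79 V.
But -3.79 V < V_ov = 1.23 V, so the device is actually in triode.
In triode I_D = k_n[V_ov V_DS − ½ V_DS²] and I_D = (V_DD − V_DS)/R_D. Equating: 4.78 V_DS² − 12.77 V_DS + 3.45 = 0, giving V_DS = 0.305 V (the root below V_ov).
I_D = (3.45 − 0.305) / 2.9 = 1.08 mA.

I_D = 1.08 mA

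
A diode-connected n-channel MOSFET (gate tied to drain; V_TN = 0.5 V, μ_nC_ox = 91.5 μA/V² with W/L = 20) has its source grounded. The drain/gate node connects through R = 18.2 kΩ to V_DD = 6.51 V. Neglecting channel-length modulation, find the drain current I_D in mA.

With gate tied to drain, V_GS = V_DS ≥ V_GS − V_TN, so the device is in saturation.
k_n = μ_nC_ox · (W/L) = 1.83 mA/V².
KCL at the drain: ½ k_n (V_GS − V_TN)² = (V_DD − V_GS)/R.
Let x = V_GS − 0.5. Then 16.7 x² + x − 6.01 = 0, giving x = 0.571 V (positive root), so V_GS = 1.07 V.
I_D = (V_DD − V_GS)/R = (6.51 − 1.07) / 18.2 = 0.299 mA.

I_D = 0.299 mA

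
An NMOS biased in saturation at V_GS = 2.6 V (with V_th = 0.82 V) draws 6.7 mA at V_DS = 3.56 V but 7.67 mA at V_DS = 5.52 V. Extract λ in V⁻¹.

λ = 0.100 V⁻¹

With V_GS fixed, I_D ∝ (1 + λ V_DS) in saturation, so I_D2/I_D1 = (1 + λ V_DS2)/(1 + λ V_DS1).
7.67/6.7 = 1.145 = (1 + 5.52 λ)/(1 + 3.56 λ).
Solving: λ (I_D1 V_DS2 − I_D2 V_DS1) = I_D2 − I_D1, so λ = (7.67 − 6.7) / (6.7 × 5.52 − 7.67 × 3.56) = 0.97 / 9.68 = 0.1 V⁻¹.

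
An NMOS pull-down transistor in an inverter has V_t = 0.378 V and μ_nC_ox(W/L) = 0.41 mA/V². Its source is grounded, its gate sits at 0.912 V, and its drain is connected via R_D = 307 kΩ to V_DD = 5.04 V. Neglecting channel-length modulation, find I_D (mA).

I_D = 0.0162 mA

V_GS = V_G = 0.912 V, so V_ov = 0.912 − 0.378 = 0.534 V.
Assume saturation: I_D = ½ k_n V_ov² = 0.5 × 0.41 × 0.534² = 0.0585 mA, giving V_DS = V_DD − I_D R_D = 5.04 − 0.0585 × 307 = -12.9 V.
But -12.9 V < V_ov = 0.534 V, so the device is actually in triode.
In triode I_D = k_n[V_ov V_DS − ½ V_DS²] and I_D = (V_DD − V_DS)/R_D. Equating: 62.9 V_DS² − 68.21 V_DS + 5.04 = 0, giving V_DS = 0.0798 V (the root below V_ov).
I_D = (5.04 − 0.0798) / 307 = 0.0162 mA.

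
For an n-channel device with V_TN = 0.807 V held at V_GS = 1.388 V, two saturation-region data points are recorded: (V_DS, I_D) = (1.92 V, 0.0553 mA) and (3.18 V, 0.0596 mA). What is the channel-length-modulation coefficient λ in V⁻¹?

With V_GS fixed, I_D ∝ (1 + λ V_DS) in saturation, so I_D2/I_D1 = (1 + λ V_DS2)/(1 + λ V_DS1).
0.0596/0.0553 = 1.078 = (1 + 3.18 λ)/(1 + 1.92 λ).
Solving: λ (I_D1 V_DS2 − I_D2 V_DS1) = I_D2 − I_D1, so λ = (0.0596 − 0.0553) / (0.0553 × 3.18 − 0.0596 × 1.92) = 0.0043 / 0.0614 = 0.07 V⁻¹.

λ = 0.0700 V⁻¹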